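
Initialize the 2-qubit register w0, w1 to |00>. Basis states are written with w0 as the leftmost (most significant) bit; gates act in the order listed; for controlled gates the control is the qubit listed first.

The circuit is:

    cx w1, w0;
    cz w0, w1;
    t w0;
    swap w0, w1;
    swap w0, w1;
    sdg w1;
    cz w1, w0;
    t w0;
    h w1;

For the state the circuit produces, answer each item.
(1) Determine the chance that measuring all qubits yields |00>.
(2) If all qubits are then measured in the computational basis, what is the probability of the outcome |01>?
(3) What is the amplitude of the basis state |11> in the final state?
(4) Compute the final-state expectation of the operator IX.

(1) A full measurement returns |00> with probability 1/2.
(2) A full measurement returns |01> with probability 1/2.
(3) |11> carries amplitude 0 in the final state.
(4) The expectation value of IX is 1.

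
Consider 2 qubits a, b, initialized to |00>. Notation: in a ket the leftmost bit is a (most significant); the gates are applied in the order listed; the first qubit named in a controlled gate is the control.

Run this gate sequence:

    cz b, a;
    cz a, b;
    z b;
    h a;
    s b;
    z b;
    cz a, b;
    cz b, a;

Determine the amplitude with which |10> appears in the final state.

The final state's coefficient on |10> equals sqrt(2)/2.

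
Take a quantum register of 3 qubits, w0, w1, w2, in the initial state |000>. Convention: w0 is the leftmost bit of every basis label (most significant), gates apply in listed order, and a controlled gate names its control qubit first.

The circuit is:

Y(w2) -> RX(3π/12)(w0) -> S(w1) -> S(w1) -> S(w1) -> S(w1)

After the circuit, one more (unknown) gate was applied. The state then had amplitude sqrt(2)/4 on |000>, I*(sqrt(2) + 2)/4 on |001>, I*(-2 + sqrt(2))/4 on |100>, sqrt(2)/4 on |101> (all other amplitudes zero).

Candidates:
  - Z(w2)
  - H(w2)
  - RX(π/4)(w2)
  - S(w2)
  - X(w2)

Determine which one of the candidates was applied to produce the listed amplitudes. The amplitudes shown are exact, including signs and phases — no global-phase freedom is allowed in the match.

The applied gate was RX(π/4)(w2). Key observation: gates 3-6 undo each other exactly, leaving only the rest of the circuit to track.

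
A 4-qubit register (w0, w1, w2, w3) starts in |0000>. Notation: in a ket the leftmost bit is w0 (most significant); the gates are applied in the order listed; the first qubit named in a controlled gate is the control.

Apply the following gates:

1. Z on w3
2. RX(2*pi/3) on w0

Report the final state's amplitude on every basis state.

After the circuit, the state carries amplitude 1/2 on |0000>, -sqrt(3)*I/2 on |1000>, and 0 on every other basis state.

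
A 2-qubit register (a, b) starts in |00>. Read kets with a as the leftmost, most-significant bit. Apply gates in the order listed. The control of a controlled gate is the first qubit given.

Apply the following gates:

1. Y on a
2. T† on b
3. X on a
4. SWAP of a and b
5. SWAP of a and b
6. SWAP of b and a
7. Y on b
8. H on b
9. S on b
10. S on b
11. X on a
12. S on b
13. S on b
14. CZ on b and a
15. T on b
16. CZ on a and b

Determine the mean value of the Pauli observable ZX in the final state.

The expectation value of ZX is sqrt(2)/2.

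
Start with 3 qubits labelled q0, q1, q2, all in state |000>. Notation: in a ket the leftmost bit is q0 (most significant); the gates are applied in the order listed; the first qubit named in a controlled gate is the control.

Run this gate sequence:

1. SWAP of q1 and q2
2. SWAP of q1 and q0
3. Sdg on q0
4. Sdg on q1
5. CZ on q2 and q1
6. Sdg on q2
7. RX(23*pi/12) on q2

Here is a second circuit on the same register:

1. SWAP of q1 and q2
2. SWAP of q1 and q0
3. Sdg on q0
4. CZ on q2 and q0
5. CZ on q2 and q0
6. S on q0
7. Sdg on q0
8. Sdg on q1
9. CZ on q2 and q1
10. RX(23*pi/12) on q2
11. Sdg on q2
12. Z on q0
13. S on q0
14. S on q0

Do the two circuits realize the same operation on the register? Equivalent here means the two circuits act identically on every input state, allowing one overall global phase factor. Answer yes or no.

No: there is an input state on which the two circuits produce genuinely different outputs (not merely differing by a phase).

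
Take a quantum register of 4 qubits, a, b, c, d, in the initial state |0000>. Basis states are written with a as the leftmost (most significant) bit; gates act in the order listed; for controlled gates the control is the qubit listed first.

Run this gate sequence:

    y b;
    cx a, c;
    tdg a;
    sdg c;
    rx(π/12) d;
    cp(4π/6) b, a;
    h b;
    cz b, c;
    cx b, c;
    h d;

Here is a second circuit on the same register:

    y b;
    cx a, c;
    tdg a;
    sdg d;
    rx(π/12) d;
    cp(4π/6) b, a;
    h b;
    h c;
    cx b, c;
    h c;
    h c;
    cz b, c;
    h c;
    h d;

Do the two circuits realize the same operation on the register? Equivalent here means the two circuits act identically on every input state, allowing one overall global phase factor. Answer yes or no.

No: there is an input state on which the two circuits produce genuinely different outputs (not merely differing by a phase).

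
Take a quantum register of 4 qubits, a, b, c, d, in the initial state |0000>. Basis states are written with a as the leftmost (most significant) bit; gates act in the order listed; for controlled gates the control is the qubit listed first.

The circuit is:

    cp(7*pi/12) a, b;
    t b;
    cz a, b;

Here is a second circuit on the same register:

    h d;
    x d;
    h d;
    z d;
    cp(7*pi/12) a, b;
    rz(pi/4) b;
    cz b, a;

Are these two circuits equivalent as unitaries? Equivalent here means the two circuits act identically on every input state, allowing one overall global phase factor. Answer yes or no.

Yes: on every input state the two circuits agree up to one overall phase factor.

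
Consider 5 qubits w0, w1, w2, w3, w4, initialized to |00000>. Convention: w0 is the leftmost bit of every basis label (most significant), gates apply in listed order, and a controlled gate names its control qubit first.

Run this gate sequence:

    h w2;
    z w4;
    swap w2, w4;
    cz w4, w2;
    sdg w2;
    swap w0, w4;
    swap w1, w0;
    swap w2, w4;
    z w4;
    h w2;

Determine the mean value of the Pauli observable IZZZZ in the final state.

The observable IZZZZ averages to 0.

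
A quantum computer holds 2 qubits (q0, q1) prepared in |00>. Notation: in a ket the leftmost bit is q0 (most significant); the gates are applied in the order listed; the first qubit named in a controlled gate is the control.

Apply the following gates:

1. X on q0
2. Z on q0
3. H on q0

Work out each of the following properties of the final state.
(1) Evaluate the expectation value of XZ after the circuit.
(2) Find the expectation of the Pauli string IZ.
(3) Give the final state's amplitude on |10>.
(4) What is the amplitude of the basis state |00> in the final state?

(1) In the final state, XZ has expectation -1.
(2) In the final state, IZ has expectation 1.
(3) The amplitude on |10> is sqrt(2)/2.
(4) |00> carries amplitude -sqrt(2)/2 in the final state.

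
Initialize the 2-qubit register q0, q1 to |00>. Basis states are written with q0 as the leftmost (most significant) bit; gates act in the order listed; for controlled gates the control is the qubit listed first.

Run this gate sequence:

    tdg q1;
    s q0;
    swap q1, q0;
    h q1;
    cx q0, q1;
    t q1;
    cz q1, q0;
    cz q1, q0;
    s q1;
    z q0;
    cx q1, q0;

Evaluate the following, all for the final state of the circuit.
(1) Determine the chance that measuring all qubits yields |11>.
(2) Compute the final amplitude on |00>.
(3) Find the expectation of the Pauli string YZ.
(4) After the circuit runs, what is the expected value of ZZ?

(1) The probability of measuring |11> is 1/2.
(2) The amplitude on |00> is sqrt(2)/2.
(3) The expectation value of YZ is 0.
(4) In the final state, ZZ has expectation 1.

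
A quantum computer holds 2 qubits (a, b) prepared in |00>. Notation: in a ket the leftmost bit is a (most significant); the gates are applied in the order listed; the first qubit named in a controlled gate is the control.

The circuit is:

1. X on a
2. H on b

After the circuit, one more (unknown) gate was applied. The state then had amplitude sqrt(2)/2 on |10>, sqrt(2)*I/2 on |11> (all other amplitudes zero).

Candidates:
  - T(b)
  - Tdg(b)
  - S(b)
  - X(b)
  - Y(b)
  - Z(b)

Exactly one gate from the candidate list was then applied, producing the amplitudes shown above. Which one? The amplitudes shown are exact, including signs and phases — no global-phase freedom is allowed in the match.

The unique candidate consistent with the amplitudes is S(b).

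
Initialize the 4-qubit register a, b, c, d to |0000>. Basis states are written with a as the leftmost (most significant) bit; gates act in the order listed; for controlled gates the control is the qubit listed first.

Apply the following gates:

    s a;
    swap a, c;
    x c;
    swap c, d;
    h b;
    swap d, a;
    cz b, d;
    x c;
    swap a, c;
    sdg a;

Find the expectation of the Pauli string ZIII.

In the final state, ZIII has expectation -1.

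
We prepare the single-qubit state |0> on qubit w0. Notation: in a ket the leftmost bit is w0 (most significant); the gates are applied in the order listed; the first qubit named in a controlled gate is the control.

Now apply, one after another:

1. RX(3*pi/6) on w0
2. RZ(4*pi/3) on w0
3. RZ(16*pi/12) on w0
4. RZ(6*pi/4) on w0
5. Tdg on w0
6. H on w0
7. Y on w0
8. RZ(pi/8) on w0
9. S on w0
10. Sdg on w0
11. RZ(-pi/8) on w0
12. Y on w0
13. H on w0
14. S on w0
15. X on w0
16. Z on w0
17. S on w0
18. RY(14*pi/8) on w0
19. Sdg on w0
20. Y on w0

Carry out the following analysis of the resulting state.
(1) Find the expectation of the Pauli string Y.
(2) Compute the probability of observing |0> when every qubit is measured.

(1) The observable Y averages to 1/4 - sqrt(3)/4. Key observation: gates 6-13 undo each other exactly, leaving only the rest of the circuit to track.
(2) The probability of measuring |0> is 5/8 - sqrt(3)/8.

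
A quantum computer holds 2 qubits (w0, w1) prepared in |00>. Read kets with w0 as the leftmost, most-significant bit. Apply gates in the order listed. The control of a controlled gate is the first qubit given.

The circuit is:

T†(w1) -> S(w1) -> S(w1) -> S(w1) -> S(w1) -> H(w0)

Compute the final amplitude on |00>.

The amplitude on |00> is sqrt(2)/2.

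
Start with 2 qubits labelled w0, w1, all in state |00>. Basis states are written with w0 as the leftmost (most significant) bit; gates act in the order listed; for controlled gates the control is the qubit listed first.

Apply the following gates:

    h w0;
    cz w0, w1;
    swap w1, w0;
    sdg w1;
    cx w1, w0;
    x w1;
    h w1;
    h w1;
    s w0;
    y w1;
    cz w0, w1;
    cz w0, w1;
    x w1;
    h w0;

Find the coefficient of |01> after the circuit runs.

|01> carries amplitude -I/2 in the final state.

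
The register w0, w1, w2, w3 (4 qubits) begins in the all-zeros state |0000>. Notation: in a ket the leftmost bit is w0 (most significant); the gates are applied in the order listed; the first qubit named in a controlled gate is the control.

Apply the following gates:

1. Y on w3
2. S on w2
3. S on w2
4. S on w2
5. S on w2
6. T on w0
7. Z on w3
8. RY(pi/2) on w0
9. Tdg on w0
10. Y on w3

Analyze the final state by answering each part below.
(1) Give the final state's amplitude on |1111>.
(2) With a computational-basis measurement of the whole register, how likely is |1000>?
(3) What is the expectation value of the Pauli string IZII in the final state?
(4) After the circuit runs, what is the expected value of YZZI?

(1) The final state's coefficient on |1111> equals 0. Key observation: the block from step 2 through step 5 cancels to the identity and can be dropped.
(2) The probability of measuring |1000> is 1/2.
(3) In the final state, IZII has expectation 1.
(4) The observable YZZI averages to -sqrt(2)/2.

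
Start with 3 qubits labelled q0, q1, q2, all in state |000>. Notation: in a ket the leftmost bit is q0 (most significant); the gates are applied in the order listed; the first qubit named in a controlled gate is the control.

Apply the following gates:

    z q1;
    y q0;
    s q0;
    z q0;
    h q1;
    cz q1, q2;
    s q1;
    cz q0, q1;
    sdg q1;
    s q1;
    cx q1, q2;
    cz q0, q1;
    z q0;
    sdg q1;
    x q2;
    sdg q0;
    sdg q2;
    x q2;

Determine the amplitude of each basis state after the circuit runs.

The final amplitudes are sqrt(2)/2 on |100>, sqrt(2)*I/2 on |111>, and 0 on every other basis state.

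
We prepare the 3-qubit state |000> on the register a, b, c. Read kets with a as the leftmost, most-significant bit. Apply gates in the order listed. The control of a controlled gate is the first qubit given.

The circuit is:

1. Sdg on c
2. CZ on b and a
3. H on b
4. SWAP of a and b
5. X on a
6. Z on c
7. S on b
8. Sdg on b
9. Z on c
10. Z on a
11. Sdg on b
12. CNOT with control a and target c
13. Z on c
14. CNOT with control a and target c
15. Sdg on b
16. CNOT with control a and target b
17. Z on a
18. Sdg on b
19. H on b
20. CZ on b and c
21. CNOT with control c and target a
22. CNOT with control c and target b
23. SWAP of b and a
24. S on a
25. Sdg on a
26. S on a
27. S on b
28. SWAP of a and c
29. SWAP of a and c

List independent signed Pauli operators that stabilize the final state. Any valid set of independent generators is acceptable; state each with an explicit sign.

The stabilizer group can be generated by +YZI, -ZXI, +IIZ, among other valid generating sets. Key observation: steps 6-9 multiply out to the identity, so the circuit reduces to the remaining gates.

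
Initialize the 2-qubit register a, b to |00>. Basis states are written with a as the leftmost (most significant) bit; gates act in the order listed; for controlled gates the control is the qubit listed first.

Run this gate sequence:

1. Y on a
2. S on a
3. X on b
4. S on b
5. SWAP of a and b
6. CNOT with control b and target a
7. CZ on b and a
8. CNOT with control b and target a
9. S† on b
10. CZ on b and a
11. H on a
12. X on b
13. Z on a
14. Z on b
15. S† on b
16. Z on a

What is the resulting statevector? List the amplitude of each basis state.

After the circuit, the state carries amplitude sqrt(2)/2 on |00>, 0 on |01>, -sqrt(2)/2 on |10>, 0 on |11>.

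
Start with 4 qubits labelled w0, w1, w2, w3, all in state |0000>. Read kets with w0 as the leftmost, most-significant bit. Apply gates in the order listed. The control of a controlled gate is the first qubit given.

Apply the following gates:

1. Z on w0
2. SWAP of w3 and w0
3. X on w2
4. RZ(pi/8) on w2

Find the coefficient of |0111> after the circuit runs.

|0111> carries amplitude 0 in the final state.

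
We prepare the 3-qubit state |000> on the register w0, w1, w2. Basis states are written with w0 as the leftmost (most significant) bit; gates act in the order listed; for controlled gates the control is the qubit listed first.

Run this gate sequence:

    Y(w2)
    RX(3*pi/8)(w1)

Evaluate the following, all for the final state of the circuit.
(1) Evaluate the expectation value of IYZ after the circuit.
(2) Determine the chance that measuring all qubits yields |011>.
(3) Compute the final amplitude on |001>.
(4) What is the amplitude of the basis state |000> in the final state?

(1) The observable IYZ averages to sqrt(sqrt(2) + 2)/2.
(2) A full measurement returns |011> with probability sin(3*pi/16)**2.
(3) The amplitude on |001> is I*cos(3*pi/16).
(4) The amplitude on |000> is 0.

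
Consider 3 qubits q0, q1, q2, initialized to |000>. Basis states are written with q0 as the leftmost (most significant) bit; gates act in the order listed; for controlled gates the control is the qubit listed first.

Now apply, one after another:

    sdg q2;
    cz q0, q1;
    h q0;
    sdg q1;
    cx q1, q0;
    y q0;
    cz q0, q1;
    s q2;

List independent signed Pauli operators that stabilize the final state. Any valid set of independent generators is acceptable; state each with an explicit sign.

One valid set of independent stabilizer generators is -XII, +IZI, +IIZ (any independent generating set of the same group is equally correct).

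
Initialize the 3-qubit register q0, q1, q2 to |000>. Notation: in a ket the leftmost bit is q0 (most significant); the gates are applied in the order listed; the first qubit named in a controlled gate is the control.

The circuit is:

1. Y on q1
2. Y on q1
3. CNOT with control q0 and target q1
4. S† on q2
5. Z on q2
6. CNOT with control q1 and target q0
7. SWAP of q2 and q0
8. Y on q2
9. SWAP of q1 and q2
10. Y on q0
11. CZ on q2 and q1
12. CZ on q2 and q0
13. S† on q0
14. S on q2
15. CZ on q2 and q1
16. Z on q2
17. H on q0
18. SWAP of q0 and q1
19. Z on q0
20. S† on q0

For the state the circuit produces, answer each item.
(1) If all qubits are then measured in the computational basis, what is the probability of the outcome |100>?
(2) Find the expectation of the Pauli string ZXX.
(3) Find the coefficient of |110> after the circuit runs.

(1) The probability of measuring |100> is 1/2.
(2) The observable ZXX averages to 0.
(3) The amplitude on |110> is sqrt(2)/2.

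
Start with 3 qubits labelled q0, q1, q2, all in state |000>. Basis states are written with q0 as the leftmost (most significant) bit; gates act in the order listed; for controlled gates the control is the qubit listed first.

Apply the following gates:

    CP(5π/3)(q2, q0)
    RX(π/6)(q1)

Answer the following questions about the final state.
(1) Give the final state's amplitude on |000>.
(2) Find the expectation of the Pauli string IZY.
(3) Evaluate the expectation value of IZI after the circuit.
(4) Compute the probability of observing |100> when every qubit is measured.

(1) |000> carries amplitude sqrt(2)/4 + sqrt(6)/4 in the final state.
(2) The expectation value of IZY is 0.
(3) The expectation value of IZI is sqrt(3)/2.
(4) The probability of measuring |100> is 0.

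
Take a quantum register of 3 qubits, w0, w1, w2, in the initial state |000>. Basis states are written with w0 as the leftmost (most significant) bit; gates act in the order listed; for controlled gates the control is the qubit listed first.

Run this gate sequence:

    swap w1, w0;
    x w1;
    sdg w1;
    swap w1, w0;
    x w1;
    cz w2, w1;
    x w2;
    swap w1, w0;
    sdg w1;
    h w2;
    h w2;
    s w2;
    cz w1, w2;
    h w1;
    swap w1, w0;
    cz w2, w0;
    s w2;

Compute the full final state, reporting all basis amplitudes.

After the circuit, the state carries amplitude -sqrt(2)/2 on |011>, -sqrt(2)/2 on |111>, and 0 on every other basis state.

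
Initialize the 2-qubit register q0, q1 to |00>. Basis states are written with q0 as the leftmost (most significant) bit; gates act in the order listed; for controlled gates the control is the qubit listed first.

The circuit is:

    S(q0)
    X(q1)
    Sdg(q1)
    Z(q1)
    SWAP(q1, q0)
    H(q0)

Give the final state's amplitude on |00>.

The final state's coefficient on |00> equals sqrt(2)*I/2.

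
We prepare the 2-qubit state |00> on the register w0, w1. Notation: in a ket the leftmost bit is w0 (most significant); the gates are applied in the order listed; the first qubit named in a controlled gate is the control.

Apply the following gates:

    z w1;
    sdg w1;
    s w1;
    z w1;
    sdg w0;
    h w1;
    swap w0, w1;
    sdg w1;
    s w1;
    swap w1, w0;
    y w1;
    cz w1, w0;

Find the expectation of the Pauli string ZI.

In the final state, ZI has expectation 1. Key observation: steps 1-4 multiply out to the identity, so the circuit reduces to the remaining gates.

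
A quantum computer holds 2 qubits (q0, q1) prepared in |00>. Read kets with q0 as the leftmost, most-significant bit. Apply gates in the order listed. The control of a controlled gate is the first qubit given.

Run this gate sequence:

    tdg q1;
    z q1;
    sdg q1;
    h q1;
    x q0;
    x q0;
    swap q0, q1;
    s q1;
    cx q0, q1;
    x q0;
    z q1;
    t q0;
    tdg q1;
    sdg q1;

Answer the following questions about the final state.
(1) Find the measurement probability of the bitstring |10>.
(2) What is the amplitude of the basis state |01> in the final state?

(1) Outcome |10> occurs with probability 1/2.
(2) |01> carries amplitude sqrt(2)*exp(I*pi/4)/2 in the final state.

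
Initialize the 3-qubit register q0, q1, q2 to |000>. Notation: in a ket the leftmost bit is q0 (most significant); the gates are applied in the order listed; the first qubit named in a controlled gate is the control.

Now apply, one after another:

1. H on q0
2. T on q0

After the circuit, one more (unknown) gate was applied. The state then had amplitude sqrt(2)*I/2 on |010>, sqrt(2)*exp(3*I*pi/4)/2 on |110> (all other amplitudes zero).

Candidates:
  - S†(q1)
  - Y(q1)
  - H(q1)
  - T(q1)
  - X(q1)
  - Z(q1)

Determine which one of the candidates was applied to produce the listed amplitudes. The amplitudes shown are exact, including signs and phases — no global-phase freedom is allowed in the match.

The unique candidate consistent with the amplitudes is Y(q1).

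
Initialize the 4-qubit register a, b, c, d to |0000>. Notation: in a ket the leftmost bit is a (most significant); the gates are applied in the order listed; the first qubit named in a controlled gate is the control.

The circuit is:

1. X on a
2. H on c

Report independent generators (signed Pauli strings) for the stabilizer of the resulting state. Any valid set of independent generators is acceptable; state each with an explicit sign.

One valid set of independent stabilizer generators is +IIXI, -ZIII, +IZII, +IIIZ (any independent generating set of the same group is equally correct).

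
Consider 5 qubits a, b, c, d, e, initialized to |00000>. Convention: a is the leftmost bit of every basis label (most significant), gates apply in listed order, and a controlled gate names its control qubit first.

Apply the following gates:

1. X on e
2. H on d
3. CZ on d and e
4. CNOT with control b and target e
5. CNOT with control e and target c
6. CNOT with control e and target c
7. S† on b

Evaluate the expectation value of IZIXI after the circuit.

In the final state, IZIXI has expectation -1.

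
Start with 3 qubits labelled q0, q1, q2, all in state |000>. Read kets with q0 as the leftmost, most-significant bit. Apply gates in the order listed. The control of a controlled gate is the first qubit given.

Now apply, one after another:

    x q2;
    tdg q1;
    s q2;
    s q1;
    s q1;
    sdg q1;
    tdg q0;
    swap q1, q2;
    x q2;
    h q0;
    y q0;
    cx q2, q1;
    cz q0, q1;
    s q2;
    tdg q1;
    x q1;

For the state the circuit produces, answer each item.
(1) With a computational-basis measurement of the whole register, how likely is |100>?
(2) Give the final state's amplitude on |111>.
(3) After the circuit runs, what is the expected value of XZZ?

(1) The probability of measuring |100> is 0. Key observation: steps 5-6 multiply out to the identity, so the circuit reduces to the remaining gates.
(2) |111> carries amplitude -sqrt(2)*I/2 in the final state.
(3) The observable XZZ averages to -1.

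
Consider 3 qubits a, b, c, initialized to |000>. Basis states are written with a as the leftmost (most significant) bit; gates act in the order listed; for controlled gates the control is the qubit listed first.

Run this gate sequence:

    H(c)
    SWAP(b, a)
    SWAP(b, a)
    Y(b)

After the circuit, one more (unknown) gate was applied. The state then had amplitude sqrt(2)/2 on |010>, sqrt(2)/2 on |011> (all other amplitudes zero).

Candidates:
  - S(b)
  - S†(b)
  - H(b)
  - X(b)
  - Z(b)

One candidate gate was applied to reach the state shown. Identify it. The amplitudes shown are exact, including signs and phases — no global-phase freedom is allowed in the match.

The applied gate was S†(b).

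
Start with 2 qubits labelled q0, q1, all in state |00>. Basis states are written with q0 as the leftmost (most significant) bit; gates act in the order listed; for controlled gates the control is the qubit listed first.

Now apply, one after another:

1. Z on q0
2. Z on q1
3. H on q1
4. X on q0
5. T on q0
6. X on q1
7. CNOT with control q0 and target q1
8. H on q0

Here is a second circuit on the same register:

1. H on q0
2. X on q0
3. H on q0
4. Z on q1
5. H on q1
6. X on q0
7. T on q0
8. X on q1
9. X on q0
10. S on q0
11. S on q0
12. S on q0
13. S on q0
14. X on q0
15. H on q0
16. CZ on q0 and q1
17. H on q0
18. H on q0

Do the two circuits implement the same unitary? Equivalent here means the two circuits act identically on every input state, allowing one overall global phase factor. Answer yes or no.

No: there is an input state on which the two circuits produce genuinely different outputs (not merely differing by a phase).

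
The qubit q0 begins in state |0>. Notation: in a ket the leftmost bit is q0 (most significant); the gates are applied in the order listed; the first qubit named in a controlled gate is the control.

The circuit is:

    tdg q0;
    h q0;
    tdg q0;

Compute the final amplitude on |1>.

The amplitude on |1> is -sqrt(2)*exp(3*I*pi/4)/2.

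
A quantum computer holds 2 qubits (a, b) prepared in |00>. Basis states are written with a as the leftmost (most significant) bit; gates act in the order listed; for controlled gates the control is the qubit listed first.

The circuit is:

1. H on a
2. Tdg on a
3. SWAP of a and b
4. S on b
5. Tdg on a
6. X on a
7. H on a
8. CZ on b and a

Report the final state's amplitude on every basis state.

After the circuit, the state carries amplitude 1/2 on |00>, exp(I*pi/4)/2 on |01>, -1/2 on |10>, exp(I*pi/4)/2 on |11>.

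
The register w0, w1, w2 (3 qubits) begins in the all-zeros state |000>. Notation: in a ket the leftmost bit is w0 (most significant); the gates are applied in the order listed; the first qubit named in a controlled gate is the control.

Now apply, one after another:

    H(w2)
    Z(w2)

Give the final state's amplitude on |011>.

The final state's coefficient on |011> equals 0.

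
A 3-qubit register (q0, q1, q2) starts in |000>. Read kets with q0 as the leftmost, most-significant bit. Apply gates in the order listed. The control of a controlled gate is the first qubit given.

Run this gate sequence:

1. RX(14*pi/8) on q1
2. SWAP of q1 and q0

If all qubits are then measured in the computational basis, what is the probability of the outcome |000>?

Outcome |000> occurs with probability sqrt(2)/4 + 1/2.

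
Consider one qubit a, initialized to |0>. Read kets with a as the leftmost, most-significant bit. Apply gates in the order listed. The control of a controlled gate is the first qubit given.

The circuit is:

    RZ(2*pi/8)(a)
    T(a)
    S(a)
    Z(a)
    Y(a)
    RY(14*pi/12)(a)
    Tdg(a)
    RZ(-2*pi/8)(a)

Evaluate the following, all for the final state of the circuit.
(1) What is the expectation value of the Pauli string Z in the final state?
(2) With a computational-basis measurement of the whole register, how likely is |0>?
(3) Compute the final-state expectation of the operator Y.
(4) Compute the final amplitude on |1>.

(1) The expectation value of Z is sqrt(3)/2.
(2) A full measurement returns |0> with probability sqrt(3)/4 + 1/2.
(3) The observable Y averages to -1/2.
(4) |1> carries amplitude -sqrt(6)/4 + sqrt(2)/4 in the final state.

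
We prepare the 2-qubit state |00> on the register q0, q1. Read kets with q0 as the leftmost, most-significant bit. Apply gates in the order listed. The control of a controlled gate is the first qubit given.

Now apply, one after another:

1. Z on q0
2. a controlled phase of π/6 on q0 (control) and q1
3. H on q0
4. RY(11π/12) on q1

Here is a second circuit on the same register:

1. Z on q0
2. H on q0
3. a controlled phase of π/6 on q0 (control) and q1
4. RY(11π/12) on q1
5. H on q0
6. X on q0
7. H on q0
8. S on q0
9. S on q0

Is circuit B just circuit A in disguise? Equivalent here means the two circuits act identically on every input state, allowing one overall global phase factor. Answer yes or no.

No — the two circuits implement different unitaries, even allowing a global phase.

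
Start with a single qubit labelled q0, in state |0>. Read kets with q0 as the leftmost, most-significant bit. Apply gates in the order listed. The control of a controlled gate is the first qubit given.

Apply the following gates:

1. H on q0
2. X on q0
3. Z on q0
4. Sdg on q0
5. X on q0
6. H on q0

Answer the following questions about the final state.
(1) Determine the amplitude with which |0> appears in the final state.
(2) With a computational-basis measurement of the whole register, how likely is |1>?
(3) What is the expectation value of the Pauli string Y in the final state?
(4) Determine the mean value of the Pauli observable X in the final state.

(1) The amplitude on |0> is 1/2 + I/2.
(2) The probability of measuring |1> is 1/2.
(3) The expectation value of Y is 1.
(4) The observable X averages to 0.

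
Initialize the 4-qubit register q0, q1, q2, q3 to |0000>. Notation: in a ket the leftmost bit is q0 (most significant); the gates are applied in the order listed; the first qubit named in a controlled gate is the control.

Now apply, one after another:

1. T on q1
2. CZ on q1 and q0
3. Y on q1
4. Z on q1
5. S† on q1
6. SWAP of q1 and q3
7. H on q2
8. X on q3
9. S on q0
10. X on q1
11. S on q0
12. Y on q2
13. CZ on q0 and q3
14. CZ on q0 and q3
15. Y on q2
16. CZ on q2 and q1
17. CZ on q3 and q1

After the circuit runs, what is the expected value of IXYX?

The expectation value of IXYX is 0.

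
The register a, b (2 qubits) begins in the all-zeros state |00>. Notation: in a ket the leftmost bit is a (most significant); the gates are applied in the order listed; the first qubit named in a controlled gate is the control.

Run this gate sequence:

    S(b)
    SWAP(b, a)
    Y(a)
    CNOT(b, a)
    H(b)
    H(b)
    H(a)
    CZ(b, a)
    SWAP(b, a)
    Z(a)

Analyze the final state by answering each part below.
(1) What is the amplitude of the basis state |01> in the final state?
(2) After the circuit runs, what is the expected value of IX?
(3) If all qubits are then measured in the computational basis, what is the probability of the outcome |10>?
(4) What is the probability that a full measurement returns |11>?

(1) |01> carries amplitude -sqrt(2)*I/2 in the final state. Key observation: gates 5-6 undo each other exactly, leaving only the rest of the circuit to track.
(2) The expectation value of IX is -1.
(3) The probability of measuring |10> is 0.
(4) Outcome |11> occurs with probability 0.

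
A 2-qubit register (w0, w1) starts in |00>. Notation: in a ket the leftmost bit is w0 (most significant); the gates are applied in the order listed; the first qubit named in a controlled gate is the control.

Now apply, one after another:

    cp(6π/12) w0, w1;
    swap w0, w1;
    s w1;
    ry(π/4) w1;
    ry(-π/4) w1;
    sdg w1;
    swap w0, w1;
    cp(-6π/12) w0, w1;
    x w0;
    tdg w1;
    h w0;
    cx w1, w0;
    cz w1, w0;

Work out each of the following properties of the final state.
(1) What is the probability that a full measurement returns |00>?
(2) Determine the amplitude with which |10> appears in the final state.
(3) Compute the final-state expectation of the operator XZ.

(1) The probability of measuring |00> is 1/2. Key observation: steps 1-8 multiply out to the identity, so the circuit reduces to the remaining gates.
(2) |10> carries amplitude -sqrt(2)/2 in the final state.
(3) In the final state, XZ has expectation -1.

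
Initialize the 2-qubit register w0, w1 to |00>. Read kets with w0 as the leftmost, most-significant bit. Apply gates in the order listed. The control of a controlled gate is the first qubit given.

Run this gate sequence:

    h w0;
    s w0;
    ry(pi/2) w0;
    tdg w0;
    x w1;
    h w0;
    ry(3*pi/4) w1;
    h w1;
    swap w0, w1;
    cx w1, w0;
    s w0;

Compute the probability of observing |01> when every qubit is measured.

A full measurement returns |01> with probability 1/8.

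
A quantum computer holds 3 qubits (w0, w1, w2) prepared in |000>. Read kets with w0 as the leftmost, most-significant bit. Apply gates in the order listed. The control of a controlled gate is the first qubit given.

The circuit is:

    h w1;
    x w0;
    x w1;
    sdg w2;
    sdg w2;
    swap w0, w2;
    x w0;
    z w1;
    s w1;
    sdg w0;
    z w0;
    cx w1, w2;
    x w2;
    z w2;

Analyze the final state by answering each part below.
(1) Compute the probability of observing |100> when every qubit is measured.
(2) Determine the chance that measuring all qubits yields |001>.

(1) Outcome |100> occurs with probability 1/2.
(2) The probability of measuring |001> is 0.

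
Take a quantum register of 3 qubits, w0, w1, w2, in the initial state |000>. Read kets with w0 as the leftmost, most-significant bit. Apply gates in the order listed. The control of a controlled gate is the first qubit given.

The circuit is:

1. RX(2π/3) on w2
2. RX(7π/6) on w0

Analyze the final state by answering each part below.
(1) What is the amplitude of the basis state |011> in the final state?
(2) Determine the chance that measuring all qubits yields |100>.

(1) The amplitude on |011> is 0.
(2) A full measurement returns |100> with probability sqrt(3)/16 + 1/8.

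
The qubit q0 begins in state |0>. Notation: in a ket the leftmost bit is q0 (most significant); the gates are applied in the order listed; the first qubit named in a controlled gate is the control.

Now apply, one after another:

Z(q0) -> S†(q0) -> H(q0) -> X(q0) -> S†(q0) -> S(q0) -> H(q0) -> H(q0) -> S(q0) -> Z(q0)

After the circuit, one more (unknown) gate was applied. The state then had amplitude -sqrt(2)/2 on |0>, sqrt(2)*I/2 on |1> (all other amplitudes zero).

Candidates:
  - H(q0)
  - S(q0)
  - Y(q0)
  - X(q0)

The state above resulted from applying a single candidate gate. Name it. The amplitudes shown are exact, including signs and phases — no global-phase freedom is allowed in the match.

It was Y(q0) that produced the state shown.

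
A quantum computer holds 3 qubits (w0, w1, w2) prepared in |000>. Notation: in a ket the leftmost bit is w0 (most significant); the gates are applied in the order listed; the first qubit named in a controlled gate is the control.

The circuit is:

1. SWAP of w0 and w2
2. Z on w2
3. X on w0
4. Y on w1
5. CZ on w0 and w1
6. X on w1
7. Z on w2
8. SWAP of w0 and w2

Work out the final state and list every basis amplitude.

The resulting statevector has amplitude -I on |001>, and 0 on every other basis state.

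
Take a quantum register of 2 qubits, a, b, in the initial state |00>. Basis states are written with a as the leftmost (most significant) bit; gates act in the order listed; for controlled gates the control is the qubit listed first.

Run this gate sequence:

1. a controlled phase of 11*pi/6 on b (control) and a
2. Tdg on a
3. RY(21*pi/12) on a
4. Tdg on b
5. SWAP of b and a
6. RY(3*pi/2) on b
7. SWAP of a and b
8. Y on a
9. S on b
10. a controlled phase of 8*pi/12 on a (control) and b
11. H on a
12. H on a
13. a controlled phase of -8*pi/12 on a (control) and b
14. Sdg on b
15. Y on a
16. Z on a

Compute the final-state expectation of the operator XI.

The expectation value of XI is sqrt(2)/2.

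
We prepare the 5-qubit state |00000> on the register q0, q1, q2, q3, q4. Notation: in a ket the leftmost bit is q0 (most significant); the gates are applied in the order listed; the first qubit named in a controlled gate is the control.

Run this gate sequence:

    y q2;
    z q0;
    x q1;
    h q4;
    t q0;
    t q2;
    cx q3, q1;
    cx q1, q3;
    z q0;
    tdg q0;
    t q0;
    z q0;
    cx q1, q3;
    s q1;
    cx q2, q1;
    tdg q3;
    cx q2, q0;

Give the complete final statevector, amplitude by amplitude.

After the circuit, the state carries amplitude -sqrt(2)*exp(I*pi/4)/2 on |10100>, -sqrt(2)*exp(I*pi/4)/2 on |10101>, and 0 on every other basis state. Key observation: gates 8-13 undo each other exactly, leaving only the rest of the circuit to track.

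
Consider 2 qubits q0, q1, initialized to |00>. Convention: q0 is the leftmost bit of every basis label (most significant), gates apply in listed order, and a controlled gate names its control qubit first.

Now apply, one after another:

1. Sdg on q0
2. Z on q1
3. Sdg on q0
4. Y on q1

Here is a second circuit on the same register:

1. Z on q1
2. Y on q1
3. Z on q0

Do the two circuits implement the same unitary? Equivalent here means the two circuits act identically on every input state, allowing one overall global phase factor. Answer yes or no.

Yes — the two circuits implement the same unitary up to a global phase.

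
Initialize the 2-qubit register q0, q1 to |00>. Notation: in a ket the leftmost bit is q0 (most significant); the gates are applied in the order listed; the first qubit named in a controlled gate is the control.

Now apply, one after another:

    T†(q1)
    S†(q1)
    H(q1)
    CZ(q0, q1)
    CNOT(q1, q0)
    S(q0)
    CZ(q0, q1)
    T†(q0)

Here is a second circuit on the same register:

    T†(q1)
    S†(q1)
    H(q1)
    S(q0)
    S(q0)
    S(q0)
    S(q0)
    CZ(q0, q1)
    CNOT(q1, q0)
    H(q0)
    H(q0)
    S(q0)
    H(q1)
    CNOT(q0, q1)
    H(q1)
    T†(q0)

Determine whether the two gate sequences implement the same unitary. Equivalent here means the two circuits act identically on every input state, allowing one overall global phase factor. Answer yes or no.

Yes: on every input state the two circuits agree up to one overall phase factor.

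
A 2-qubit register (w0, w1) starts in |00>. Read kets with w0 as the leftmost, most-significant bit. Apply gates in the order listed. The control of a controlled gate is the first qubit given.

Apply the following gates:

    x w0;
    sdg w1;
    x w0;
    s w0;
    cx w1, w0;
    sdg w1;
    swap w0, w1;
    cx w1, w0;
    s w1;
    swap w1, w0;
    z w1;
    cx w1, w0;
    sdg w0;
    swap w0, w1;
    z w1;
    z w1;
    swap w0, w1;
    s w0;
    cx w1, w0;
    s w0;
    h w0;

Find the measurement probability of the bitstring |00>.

A full measurement returns |00> with probability 1/2. Key observation: the block from step 12 through step 19 cancels to the identity and can be dropped.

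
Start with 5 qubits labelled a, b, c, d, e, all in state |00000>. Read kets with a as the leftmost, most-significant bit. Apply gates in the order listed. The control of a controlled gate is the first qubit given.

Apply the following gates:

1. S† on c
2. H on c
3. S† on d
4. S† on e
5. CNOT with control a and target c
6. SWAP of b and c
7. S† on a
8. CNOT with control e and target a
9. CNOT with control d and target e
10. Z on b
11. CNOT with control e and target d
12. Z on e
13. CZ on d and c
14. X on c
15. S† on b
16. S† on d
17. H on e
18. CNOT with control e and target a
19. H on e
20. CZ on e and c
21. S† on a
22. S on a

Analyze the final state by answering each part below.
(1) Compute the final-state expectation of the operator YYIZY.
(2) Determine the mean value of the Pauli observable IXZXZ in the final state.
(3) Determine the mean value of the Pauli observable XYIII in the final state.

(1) The observable YYIZY averages to -1.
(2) The expectation value of IXZXZ is 0.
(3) The expectation value of XYIII is 0.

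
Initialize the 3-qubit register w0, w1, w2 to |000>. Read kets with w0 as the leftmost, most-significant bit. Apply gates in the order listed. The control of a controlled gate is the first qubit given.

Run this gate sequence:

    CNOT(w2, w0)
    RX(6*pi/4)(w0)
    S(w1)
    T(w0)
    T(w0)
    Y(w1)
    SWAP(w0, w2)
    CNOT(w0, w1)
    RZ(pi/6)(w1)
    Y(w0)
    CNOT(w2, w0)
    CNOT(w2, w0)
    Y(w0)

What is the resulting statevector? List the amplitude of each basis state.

The resulting statevector has amplitude -sqrt(2)*exp(7*I*pi/12)/2 on |010>, sqrt(2)*exp(7*I*pi/12)/2 on |011>, and 0 on every other basis state. Key observation: gates 10-13 undo each other exactly, leaving only the rest of the circuit to track.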